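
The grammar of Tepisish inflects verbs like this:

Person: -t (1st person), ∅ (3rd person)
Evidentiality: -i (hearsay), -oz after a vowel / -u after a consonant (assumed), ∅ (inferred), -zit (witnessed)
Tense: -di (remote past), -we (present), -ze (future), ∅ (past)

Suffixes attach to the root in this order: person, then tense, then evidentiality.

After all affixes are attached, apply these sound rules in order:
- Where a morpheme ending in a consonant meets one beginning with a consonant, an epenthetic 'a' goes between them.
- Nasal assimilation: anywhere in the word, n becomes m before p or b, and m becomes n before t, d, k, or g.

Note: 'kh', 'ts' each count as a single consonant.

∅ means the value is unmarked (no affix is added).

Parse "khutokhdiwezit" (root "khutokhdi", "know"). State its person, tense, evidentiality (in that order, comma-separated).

3rd person, present, witnessed

Segment: khutokhdi-we-zit.
person: ∅ → 3rd person.
tense: -we → present.
evidentiality: -zit → witnessed.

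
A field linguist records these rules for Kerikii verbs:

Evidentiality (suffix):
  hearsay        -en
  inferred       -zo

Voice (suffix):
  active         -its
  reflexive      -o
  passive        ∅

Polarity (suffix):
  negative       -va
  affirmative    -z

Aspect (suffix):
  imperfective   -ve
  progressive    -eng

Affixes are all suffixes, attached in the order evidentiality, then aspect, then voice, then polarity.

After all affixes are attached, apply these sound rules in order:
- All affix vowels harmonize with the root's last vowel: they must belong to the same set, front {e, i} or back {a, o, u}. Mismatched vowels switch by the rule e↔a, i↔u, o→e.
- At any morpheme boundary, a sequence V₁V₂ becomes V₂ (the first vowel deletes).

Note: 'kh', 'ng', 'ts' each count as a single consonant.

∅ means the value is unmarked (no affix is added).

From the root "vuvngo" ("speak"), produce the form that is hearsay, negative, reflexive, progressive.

Attach evidentiality hearsay -en → vuvngoen.
Attach aspect progressive -eng → vuvngoeneng.
Attach voice reflexive -o → vuvngoenengo.
Attach polarity negative -va → vuvngoenengova.
Apply vowel harmony: vuvngoenengova → vuvngoanangova.
Apply vowel deletion: vuvngoanangova → vuvnganangova.

vuvnganangova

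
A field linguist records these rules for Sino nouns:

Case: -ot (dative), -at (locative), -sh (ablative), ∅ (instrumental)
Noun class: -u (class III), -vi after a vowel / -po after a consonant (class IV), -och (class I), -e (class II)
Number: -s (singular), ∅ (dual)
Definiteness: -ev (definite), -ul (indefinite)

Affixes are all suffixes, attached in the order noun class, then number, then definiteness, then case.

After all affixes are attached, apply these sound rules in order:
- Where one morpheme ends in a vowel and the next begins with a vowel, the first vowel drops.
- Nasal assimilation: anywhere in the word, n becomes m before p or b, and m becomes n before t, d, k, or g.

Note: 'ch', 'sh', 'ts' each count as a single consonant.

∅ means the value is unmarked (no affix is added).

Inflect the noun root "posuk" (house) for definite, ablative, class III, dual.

posukevsh

Attach noun class class III -u → posuku.
number = dual: zero marking, form stays posuku.
Attach definiteness definite -ev → posukuev.
Attach case ablative -sh → posukuevsh.
Apply vowel deletion: posukuevsh → posukevsh.
Nasal assimilation: no change.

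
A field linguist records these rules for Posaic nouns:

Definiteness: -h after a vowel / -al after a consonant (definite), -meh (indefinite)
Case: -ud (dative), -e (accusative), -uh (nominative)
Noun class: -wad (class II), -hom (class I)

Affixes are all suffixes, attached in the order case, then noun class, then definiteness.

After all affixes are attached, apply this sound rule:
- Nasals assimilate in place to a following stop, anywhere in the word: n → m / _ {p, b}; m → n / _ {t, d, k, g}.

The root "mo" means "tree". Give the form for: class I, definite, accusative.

moehomal

Attach case accusative -e → moe.
Attach noun class class I -hom → moehom.
Attach definiteness definite -al (after consonant 'm') → moehomal.
Nasal assimilation: no change.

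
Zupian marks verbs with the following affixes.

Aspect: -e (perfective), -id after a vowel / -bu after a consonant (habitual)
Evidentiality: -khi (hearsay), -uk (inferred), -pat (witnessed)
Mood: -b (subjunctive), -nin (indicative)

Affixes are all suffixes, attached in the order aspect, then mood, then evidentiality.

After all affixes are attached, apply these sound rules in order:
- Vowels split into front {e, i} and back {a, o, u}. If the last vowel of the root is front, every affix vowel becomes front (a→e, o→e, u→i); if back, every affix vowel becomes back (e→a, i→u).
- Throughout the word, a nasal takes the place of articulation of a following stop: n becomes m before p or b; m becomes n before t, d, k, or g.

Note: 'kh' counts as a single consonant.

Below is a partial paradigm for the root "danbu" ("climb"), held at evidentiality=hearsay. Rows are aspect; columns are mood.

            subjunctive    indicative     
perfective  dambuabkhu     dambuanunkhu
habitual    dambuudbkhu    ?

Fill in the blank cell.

dambuudnunkhu

Attach aspect habitual -id (after vowel 'u') → danbuid.
Attach mood indicative -nin → danbuidnin.
Attach evidentiality hearsay -khi → danbuidninkhi.
Apply vowel harmony: danbuidninkhi → danbuudnunkhu.
Apply nasal assimilation: danbuudnunkhu → dambuudnunkhu.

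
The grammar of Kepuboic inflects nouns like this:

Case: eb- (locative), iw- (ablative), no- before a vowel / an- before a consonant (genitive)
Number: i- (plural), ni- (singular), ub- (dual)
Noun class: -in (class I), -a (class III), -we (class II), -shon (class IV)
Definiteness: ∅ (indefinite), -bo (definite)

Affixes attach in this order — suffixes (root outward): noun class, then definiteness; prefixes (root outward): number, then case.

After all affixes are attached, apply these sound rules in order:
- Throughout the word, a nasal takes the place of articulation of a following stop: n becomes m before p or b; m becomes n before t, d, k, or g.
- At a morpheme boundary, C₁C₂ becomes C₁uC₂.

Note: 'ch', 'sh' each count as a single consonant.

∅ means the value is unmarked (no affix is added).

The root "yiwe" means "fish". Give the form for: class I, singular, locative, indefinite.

ebuniyiwein

Attach number singular ni- → niyiwe.
Attach case locative eb- → ebniyiwe.
Attach noun class class I -in → ebniyiwein.
definiteness = indefinite: zero marking, form stays ebniyiwein.
Nasal assimilation: no change.
Apply epenthesis: ebniyiwein → ebuniyiwein.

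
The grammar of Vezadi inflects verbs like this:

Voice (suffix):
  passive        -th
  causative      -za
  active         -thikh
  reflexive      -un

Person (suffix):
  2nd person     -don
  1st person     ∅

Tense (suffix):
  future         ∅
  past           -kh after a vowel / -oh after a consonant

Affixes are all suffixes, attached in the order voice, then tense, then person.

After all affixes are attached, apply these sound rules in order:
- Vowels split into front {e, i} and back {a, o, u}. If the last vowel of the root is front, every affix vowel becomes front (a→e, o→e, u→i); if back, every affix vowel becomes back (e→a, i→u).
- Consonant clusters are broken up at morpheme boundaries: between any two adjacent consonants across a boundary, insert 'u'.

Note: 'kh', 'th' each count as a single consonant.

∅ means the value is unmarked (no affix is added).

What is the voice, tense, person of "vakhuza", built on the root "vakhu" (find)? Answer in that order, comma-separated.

Segment: vakhu-za.
voice: -za → causative.
tense: ∅ → future.
person: ∅ → 1st person.

causative, future, 1st person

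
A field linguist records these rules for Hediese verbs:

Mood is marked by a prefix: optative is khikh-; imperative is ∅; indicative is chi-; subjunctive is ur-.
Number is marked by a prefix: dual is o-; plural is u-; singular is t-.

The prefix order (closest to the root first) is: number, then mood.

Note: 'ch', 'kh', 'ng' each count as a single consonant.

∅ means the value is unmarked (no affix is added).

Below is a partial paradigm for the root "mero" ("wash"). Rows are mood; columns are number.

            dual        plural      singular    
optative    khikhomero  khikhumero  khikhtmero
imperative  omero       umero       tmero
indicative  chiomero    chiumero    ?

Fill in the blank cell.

chitmero

Attach number singular t- → tmero.
Attach mood indicative chi- → chitmero.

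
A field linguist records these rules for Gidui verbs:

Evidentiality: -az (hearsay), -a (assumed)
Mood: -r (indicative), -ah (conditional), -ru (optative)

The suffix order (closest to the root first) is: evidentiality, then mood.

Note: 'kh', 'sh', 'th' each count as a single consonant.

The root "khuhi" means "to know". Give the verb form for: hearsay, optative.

Attach evidentiality hearsay -az → khuhiaz.
Attach mood optative -ru → khuhiazru.

khuhiazru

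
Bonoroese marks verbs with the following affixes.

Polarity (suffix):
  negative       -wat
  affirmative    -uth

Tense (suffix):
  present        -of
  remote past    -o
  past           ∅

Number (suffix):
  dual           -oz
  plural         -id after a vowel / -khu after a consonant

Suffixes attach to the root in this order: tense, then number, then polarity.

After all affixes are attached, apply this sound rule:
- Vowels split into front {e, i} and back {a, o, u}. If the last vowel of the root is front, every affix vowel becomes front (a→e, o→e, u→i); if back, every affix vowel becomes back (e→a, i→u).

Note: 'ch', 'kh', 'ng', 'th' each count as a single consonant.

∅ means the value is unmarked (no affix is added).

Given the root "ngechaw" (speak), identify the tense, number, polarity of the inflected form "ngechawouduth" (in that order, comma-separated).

remote past, plural, affirmative

Segment: ngechaw-o-id-uth.
tense: -o → remote past.
number: -id/khu → plural.
polarity: -uth → affirmative.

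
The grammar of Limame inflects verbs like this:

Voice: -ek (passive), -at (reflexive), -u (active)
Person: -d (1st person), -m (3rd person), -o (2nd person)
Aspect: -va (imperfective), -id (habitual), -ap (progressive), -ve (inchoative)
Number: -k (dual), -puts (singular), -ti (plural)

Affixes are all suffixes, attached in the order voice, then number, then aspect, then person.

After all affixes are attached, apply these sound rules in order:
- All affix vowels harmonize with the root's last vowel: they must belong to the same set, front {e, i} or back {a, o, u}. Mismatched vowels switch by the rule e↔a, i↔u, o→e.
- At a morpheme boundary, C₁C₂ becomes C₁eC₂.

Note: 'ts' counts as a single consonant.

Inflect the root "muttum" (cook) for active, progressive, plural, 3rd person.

muttumutuapem

Attach voice active -u → muttumu.
Attach number plural -ti → muttumuti.
Attach aspect progressive -ap → muttumutiap.
Attach person 3rd person -m → muttumutiapm.
Apply vowel harmony: muttumutiapm → muttumutuapm.
Apply epenthesis: muttumutuapm → muttumutuapem.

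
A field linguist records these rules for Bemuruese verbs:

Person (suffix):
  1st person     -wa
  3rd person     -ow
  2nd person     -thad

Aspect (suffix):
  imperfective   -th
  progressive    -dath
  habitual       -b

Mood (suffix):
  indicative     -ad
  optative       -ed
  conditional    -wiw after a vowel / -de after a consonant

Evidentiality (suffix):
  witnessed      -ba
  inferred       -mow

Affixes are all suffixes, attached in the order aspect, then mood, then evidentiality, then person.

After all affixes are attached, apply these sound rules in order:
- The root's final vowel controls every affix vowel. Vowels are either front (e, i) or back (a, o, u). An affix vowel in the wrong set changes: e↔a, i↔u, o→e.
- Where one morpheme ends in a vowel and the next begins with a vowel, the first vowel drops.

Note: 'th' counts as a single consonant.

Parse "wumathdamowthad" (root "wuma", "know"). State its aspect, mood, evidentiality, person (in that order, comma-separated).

Segment: wuma-th-de-mow-thad.
aspect: -th → imperfective.
mood: -wiw/de → conditional.
evidentiality: -mow → inferred.
person: -thad → 2nd person.

imperfective, conditional, inferred, 2nd person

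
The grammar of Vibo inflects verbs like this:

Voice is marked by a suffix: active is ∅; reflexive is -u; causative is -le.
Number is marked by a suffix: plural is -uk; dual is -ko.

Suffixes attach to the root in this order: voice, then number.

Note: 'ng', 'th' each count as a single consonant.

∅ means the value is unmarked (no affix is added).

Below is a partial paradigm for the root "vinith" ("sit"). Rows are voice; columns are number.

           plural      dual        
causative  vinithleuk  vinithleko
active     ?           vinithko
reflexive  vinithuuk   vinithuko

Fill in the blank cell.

voice = active: zero marking, form stays vinith.
Attach number plural -uk → vinithuk.

vinithuk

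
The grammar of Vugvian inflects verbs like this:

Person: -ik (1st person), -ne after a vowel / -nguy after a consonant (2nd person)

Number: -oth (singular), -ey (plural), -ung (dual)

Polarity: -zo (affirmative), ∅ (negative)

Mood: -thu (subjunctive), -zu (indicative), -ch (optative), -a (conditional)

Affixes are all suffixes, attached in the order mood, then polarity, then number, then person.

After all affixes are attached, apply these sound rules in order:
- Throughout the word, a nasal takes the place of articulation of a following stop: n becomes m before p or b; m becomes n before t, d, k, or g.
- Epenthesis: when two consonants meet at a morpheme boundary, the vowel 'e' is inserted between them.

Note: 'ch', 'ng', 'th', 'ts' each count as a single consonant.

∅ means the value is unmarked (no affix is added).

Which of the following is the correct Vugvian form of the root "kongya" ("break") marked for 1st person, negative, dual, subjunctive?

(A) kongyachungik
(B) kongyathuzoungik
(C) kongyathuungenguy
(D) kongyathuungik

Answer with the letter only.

D

Attach mood subjunctive -thu → kongyathu.
polarity = negative: zero marking, form stays kongyathu.
Attach number dual -ung → kongyathuung.
Attach person 1st person -ik → kongyathuungik.
Nasal assimilation: no change.
Epenthesis: no change.
So the correct form is kongyathuungik, option (D).
(A) kongyachungik is wrong: it uses optative instead of subjunctive for mood.
(B) kongyathuzoungik is wrong: it uses affirmative instead of negative for polarity.
(C) kongyathuungenguy is wrong: it uses 2nd person instead of 1st person for person.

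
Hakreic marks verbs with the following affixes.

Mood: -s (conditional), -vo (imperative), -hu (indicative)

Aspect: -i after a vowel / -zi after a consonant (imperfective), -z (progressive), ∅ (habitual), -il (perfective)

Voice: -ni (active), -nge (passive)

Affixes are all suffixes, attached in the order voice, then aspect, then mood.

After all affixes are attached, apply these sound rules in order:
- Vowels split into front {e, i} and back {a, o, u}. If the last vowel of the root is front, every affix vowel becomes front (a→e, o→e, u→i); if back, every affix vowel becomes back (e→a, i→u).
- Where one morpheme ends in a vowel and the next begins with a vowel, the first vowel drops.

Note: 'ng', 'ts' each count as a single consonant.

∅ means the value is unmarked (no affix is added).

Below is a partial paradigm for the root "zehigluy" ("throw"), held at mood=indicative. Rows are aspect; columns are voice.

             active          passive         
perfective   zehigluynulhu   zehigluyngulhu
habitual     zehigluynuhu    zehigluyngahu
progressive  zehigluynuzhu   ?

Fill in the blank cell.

Attach voice passive -nge → zehigluynge.
Attach aspect progressive -z → zehigluyngez.
Attach mood indicative -hu → zehigluyngezhu.
Apply vowel harmony: zehigluyngezhu → zehigluyngazhu.
Vowel deletion: no change.

zehigluyngazhu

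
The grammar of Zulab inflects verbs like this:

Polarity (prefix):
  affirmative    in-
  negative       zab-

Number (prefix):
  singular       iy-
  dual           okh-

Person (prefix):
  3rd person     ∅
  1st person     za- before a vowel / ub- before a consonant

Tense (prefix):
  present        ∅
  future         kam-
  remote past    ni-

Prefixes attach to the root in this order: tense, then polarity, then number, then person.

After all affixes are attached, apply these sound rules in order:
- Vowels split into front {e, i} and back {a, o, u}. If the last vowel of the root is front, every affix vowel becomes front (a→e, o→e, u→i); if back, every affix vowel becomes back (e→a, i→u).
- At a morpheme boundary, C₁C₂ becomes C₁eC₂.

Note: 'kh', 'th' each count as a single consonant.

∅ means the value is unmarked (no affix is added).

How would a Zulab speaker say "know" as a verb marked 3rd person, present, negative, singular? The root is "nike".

iyezebenike

tense = present: zero marking, form stays nike.
Attach polarity negative zab- → zabnike.
Attach number singular iy- → iyzabnike.
person = 3rd person: zero marking, form stays iyzabnike.
Apply vowel harmony: iyzabnike → iyzebnike.
Apply epenthesis: iyzebnike → iyezebenike.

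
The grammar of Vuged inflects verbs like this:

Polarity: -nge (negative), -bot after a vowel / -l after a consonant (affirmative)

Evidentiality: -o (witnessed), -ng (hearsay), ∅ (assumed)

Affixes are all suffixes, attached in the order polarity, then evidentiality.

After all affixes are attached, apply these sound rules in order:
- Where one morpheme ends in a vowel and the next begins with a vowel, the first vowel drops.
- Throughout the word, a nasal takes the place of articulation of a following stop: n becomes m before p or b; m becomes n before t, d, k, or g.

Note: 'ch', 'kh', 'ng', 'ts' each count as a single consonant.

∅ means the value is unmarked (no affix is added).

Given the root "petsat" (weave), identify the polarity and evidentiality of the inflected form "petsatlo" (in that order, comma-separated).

affirmative, witnessed

Segment: petsat-l-o.
polarity: -bot/l → affirmative.
evidentiality: -o → witnessed.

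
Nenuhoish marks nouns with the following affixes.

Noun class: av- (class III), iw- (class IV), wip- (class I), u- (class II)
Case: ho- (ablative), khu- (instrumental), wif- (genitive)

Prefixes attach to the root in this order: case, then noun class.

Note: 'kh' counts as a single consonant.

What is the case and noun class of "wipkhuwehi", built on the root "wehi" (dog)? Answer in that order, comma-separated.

Segment: wip-khu-wehi.
case: khu- → instrumental.
noun class: wip- → class I.

instrumental, class I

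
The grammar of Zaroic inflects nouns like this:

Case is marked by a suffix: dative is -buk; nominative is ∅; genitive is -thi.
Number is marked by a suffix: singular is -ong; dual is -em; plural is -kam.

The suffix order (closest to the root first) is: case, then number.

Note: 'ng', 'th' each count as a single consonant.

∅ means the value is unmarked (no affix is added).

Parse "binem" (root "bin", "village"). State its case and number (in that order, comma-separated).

Segment: bin-em.
case: ∅ → nominative.
number: -em → dual.

nominative, dual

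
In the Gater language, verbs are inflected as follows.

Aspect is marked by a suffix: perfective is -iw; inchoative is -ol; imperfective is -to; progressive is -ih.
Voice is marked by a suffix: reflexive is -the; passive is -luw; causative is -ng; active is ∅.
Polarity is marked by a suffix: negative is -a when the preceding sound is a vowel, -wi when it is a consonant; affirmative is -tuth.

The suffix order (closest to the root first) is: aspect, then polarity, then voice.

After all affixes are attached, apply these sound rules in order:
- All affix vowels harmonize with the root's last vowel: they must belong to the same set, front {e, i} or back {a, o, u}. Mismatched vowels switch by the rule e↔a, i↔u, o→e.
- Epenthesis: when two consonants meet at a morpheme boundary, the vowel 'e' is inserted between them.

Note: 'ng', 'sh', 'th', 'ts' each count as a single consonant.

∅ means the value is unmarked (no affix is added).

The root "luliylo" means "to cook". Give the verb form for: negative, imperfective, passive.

luliylotoaluw

Attach aspect imperfective -to → luliyloto.
Attach polarity negative -a (after vowel 'o') → luliylotoa.
Attach voice passive -luw → luliylotoaluw.
Vowel harmony: no change.
Epenthesis: no change.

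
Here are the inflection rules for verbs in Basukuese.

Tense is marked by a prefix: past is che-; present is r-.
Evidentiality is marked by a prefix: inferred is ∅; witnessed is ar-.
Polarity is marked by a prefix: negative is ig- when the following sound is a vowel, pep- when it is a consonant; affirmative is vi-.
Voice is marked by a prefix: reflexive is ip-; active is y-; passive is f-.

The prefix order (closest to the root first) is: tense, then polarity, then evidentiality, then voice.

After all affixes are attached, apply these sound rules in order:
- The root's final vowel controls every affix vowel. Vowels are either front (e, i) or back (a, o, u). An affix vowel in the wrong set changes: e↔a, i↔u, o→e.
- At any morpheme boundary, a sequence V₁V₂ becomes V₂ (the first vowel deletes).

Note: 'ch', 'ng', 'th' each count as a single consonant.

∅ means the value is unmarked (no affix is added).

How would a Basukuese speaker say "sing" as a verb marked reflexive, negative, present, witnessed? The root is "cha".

Attach tense present r- → rcha.
Attach polarity negative pep- (before consonant 'r') → peprcha.
Attach evidentiality witnessed ar- → arpeprcha.
Attach voice reflexive ip- → iparpeprcha.
Apply vowel harmony: iparpeprcha → uparpaprcha.
Vowel deletion: no change.

uparpaprcha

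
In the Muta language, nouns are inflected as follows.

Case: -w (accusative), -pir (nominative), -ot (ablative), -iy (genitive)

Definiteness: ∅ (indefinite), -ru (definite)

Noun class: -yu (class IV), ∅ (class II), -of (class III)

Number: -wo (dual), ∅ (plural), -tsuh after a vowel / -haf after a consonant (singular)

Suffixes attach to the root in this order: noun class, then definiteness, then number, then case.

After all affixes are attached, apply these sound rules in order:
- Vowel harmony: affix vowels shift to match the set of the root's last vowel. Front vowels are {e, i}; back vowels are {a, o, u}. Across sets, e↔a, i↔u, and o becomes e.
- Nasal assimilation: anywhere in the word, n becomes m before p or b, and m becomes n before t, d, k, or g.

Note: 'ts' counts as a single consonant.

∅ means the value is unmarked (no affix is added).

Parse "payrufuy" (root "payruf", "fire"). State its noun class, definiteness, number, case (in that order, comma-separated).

class II, indefinite, plural, genitive

Segment: payruf-iy.
noun class: ∅ → class II.
definiteness: ∅ → indefinite.
number: ∅ → plural.
case: -iy → genitive.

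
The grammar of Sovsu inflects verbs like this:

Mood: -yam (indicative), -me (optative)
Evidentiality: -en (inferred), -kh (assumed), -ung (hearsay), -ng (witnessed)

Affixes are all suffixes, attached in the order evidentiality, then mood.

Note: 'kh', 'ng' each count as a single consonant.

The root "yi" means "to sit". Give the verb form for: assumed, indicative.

yikhyam

Attach evidentiality assumed -kh → yikh.
Attach mood indicative -yam → yikhyam.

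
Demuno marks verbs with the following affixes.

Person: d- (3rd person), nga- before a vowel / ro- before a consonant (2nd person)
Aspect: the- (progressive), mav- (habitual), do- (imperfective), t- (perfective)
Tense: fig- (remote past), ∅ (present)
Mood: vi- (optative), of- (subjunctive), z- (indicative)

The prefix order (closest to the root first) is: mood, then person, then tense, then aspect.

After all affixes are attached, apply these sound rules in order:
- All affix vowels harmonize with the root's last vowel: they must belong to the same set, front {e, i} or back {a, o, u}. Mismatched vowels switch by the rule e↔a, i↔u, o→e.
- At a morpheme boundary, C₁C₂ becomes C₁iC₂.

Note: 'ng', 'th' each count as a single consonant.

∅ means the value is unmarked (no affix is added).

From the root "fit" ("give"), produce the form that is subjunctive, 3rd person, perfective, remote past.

tifigidefifit

Attach mood subjunctive of- → offit.
Attach person 3rd person d- → doffit.
Attach tense remote past fig- → figdoffit.
Attach aspect perfective t- → tfigdoffit.
Apply vowel harmony: tfigdoffit → tfigdeffit.
Apply epenthesis: tfigdeffit → tifigidefifit.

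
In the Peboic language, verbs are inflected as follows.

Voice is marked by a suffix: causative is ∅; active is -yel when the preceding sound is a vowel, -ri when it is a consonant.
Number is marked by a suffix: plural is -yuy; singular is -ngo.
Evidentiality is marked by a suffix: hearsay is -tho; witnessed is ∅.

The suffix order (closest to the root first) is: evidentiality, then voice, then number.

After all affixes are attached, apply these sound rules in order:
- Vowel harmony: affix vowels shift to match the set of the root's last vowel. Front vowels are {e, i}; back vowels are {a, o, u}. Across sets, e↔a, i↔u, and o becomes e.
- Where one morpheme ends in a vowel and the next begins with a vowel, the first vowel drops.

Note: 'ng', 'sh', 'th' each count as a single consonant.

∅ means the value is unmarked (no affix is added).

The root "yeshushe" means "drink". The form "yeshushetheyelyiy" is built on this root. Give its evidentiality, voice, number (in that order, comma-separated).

Segment: yeshushe-tho-yel-yuy.
evidentiality: -tho → hearsay.
voice: -yel/ri → active.
number: -yuy → plural.

hearsay, active, plural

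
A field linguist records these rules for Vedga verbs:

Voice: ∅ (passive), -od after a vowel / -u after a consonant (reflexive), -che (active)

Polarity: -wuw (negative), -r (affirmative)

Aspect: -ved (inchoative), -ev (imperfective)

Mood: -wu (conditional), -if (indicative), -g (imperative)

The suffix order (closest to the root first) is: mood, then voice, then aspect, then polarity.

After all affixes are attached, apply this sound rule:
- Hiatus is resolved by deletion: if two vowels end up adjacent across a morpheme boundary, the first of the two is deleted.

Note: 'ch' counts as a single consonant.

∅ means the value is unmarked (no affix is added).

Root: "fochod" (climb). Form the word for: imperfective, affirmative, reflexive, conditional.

fochodwodevr

Attach mood conditional -wu → fochodwu.
Attach voice reflexive -od (after vowel 'u') → fochodwuod.
Attach aspect imperfective -ev → fochodwuodev.
Attach polarity affirmative -r → fochodwuodevr.
Apply vowel deletion: fochodwuodevr → fochodwodevr.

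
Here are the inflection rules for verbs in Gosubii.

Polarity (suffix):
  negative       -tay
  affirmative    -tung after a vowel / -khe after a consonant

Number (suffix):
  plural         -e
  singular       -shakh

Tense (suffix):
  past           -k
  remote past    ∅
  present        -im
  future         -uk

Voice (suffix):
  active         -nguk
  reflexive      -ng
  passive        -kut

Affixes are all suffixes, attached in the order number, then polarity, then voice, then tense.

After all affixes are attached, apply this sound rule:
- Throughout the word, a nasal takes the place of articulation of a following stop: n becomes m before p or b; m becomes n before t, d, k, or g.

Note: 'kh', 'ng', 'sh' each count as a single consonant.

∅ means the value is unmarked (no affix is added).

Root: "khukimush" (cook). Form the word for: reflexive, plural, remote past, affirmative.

khukimushetungng

Attach number plural -e → khukimushe.
Attach polarity affirmative -tung (after vowel 'e') → khukimushetung.
Attach voice reflexive -ng → khukimushetungng.
tense = remote past: zero marking, form stays khukimushetungng.
Nasal assimilation: no change.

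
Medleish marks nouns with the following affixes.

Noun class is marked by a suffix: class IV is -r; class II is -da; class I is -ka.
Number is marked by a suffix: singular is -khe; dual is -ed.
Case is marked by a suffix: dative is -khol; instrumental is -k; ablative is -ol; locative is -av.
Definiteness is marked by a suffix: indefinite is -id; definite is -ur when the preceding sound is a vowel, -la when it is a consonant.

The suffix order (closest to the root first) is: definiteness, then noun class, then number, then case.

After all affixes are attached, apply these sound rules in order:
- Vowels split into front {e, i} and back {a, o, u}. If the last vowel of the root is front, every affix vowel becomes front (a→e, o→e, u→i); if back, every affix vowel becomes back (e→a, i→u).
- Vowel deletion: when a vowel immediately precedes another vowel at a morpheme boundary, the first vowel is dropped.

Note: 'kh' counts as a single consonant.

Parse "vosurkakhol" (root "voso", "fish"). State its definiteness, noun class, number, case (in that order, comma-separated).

definite, class I, singular, ablative

Segment: voso-ur-ka-khe-ol.
definiteness: -ur/la → definite.
noun class: -ka → class I.
number: -khe → singular.
case: -ol → ablative.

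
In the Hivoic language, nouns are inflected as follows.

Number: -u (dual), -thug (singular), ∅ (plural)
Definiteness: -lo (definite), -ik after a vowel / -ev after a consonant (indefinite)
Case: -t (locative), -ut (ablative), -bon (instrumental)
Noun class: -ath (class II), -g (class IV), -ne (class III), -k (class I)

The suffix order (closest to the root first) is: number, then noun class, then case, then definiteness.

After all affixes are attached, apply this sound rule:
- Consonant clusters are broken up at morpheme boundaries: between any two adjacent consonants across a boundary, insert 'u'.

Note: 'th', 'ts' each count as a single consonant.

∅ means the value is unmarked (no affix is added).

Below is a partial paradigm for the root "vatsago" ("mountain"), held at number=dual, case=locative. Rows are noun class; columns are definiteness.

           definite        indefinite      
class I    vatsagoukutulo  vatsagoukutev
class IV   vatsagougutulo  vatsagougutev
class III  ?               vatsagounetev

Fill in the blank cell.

Attach number dual -u → vatsagou.
Attach noun class class III -ne → vatsagoune.
Attach case locative -t → vatsagounet.
Attach definiteness definite -lo → vatsagounetlo.
Apply epenthesis: vatsagounetlo → vatsagounetulo.

vatsagounetulo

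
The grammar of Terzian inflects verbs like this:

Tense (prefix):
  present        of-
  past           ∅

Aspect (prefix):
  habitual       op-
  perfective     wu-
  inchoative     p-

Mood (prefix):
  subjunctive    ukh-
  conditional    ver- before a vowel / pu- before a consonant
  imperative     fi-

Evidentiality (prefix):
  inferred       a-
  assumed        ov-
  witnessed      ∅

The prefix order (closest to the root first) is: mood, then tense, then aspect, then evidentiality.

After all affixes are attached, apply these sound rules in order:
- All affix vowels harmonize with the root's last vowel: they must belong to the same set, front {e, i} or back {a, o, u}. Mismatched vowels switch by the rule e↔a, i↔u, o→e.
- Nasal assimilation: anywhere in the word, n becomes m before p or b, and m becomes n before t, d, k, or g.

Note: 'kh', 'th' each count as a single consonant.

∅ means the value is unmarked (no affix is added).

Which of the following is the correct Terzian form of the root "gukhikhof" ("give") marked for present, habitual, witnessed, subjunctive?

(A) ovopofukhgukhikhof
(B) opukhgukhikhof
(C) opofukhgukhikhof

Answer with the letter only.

C

Attach mood subjunctive ukh- → ukhgukhikhof.
Attach tense present of- → ofukhgukhikhof.
Attach aspect habitual op- → opofukhgukhikhof.
evidentiality = witnessed: zero marking, form stays opofukhgukhikhof.
Vowel harmony: no change.
Nasal assimilation: no change.
So the correct form is opofukhgukhikhof, option (C).
(A) ovopofukhgukhikhof is wrong: it uses assumed instead of witnessed for evidentiality.
(B) opukhgukhikhof is wrong: it uses past instead of present for tense.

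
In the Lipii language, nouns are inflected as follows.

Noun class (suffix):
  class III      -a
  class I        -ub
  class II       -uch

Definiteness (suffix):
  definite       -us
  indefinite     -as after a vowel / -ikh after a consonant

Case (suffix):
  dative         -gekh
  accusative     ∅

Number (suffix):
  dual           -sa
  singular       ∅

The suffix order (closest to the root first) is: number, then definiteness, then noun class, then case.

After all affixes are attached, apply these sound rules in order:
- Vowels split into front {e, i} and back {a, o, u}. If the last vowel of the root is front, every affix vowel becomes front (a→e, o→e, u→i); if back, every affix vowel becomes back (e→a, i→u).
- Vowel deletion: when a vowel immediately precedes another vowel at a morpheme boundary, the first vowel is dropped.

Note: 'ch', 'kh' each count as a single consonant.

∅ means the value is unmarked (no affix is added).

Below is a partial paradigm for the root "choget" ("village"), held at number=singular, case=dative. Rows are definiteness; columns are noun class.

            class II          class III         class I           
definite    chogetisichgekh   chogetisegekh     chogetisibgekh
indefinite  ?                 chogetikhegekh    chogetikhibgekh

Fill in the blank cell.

number = singular: zero marking, form stays choget.
Attach definiteness indefinite -ikh (after consonant 't') → chogetikh.
Attach noun class class II -uch → chogetikhuch.
Attach case dative -gekh → chogetikhuchgekh.
Apply vowel harmony: chogetikhuchgekh → chogetikhichgekh.
Vowel deletion: no change.

chogetikhichgekh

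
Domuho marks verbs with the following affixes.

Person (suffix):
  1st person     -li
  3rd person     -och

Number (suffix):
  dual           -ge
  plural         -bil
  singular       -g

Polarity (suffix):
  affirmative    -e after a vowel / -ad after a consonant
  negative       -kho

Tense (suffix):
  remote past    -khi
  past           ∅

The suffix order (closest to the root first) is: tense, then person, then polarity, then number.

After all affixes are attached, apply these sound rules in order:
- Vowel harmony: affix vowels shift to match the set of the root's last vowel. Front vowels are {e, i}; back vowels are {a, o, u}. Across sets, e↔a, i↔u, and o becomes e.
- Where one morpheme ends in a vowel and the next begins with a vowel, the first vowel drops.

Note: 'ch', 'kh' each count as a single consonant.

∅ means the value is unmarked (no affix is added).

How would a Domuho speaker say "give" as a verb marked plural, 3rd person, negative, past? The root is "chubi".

chubechkhebil

tense = past: zero marking, form stays chubi.
Attach person 3rd person -och → chubioch.
Attach polarity negative -kho → chubiochkho.
Attach number plural -bil → chubiochkhobil.
Apply vowel harmony: chubiochkhobil → chubiechkhebil.
Apply vowel deletion: chubiechkhebil → chubechkhebil.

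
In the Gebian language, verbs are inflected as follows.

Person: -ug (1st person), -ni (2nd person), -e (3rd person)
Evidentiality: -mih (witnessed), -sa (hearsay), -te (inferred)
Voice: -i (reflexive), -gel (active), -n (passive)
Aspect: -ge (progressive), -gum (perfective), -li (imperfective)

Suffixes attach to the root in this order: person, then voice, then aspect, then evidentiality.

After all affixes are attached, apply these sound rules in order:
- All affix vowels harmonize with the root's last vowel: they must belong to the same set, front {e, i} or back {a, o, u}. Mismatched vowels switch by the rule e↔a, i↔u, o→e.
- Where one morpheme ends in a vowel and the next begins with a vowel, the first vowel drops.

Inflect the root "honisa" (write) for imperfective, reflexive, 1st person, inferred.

Attach person 1st person -ug → honisaug.
Attach voice reflexive -i → honisaugi.
Attach aspect imperfective -li → honisaugili.
Attach evidentiality inferred -te → honisaugilite.
Apply vowel harmony: honisaugilite → honisauguluta.
Apply vowel deletion: honisauguluta → honisuguluta.

honisuguluta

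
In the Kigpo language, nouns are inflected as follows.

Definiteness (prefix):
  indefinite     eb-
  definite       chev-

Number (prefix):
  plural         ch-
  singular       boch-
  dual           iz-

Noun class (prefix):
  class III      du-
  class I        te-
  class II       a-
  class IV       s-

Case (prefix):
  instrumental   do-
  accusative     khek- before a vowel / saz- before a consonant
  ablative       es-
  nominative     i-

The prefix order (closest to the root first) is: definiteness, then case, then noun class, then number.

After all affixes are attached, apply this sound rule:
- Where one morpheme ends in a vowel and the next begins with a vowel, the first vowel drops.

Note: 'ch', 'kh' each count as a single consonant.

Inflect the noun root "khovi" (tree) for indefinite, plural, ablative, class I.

Attach definiteness indefinite eb- → ebkhovi.
Attach case ablative es- → esebkhovi.
Attach noun class class I te- → teesebkhovi.
Attach number plural ch- → chteesebkhovi.
Apply vowel deletion: chteesebkhovi → chtesebkhovi.

chtesebkhovi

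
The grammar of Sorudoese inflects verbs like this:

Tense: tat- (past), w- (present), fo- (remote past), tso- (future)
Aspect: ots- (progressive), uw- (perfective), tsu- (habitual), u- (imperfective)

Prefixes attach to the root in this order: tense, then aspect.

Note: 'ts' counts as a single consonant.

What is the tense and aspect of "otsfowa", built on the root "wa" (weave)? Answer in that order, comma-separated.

Segment: ots-fo-wa.
tense: fo- → remote past.
aspect: ots- → progressive.

remote past, progressive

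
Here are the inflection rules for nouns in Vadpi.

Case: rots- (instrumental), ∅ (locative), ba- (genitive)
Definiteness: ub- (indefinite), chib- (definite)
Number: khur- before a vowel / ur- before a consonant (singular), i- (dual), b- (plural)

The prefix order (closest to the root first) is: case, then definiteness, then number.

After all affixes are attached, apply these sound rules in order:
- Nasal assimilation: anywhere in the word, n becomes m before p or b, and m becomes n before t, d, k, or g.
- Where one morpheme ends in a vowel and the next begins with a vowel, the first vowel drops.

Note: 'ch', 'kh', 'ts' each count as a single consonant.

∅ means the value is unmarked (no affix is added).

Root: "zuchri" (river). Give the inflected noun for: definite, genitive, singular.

urchibbazuchri

Attach case genitive ba- → bazuchri.
Attach definiteness definite chib- → chibbazuchri.
Attach number singular ur- (before consonant 'ch') → urchibbazuchri.
Nasal assimilation: no change.
Vowel deletion: no change.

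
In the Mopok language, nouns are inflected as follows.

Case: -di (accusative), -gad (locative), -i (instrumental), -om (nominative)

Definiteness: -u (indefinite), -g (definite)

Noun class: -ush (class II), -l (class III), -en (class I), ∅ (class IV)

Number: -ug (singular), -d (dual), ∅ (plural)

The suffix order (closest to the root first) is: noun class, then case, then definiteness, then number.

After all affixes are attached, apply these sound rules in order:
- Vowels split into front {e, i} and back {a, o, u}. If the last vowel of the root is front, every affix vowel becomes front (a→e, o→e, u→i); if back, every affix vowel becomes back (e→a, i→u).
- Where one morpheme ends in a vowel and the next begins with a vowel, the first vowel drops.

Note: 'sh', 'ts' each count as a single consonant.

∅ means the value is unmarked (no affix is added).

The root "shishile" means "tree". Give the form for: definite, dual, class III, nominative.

Attach noun class class III -l → shishilel.
Attach case nominative -om → shishilelom.
Attach definiteness definite -g → shishilelomg.
Attach number dual -d → shishilelomgd.
Apply vowel harmony: shishilelomgd → shishilelemgd.
Vowel deletion: no change.

shishilelemgd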